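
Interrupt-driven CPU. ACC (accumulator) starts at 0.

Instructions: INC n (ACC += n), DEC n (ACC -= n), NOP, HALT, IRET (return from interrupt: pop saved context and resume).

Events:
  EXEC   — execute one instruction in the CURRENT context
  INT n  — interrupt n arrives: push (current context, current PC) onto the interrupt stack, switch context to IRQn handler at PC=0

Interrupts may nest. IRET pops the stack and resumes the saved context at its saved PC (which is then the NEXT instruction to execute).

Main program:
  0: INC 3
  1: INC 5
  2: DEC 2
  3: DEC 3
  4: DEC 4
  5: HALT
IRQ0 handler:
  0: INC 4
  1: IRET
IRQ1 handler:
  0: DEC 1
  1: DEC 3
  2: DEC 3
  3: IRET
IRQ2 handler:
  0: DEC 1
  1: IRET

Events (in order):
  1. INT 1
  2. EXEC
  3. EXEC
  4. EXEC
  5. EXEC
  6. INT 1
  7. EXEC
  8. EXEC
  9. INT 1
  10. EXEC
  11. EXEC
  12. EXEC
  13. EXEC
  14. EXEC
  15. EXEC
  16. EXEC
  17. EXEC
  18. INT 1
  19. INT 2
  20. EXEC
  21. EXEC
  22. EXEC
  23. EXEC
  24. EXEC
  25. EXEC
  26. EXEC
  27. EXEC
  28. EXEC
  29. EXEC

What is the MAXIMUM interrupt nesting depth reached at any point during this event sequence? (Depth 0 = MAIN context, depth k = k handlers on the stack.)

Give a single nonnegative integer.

Answer: 2

Derivation:
Event 1 (INT 1): INT 1 arrives: push (MAIN, PC=0), enter IRQ1 at PC=0 (depth now 1) [depth=1]
Event 2 (EXEC): [IRQ1] PC=0: DEC 1 -> ACC=-1 [depth=1]
Event 3 (EXEC): [IRQ1] PC=1: DEC 3 -> ACC=-4 [depth=1]
Event 4 (EXEC): [IRQ1] PC=2: DEC 3 -> ACC=-7 [depth=1]
Event 5 (EXEC): [IRQ1] PC=3: IRET -> resume MAIN at PC=0 (depth now 0) [depth=0]
Event 6 (INT 1): INT 1 arrives: push (MAIN, PC=0), enter IRQ1 at PC=0 (depth now 1) [depth=1]
Event 7 (EXEC): [IRQ1] PC=0: DEC 1 -> ACC=-8 [depth=1]
Event 8 (EXEC): [IRQ1] PC=1: DEC 3 -> ACC=-11 [depth=1]
Event 9 (INT 1): INT 1 arrives: push (IRQ1, PC=2), enter IRQ1 at PC=0 (depth now 2) [depth=2]
Event 10 (EXEC): [IRQ1] PC=0: DEC 1 -> ACC=-12 [depth=2]
Event 11 (EXEC): [IRQ1] PC=1: DEC 3 -> ACC=-15 [depth=2]
Event 12 (EXEC): [IRQ1] PC=2: DEC 3 -> ACC=-18 [depth=2]
Event 13 (EXEC): [IRQ1] PC=3: IRET -> resume IRQ1 at PC=2 (depth now 1) [depth=1]
Event 14 (EXEC): [IRQ1] PC=2: DEC 3 -> ACC=-21 [depth=1]
Event 15 (EXEC): [IRQ1] PC=3: IRET -> resume MAIN at PC=0 (depth now 0) [depth=0]
Event 16 (EXEC): [MAIN] PC=0: INC 3 -> ACC=-18 [depth=0]
Event 17 (EXEC): [MAIN] PC=1: INC 5 -> ACC=-13 [depth=0]
Event 18 (INT 1): INT 1 arrives: push (MAIN, PC=2), enter IRQ1 at PC=0 (depth now 1) [depth=1]
Event 19 (INT 2): INT 2 arrives: push (IRQ1, PC=0), enter IRQ2 at PC=0 (depth now 2) [depth=2]
Event 20 (EXEC): [IRQ2] PC=0: DEC 1 -> ACC=-14 [depth=2]
Event 21 (EXEC): [IRQ2] PC=1: IRET -> resume IRQ1 at PC=0 (depth now 1) [depth=1]
Event 22 (EXEC): [IRQ1] PC=0: DEC 1 -> ACC=-15 [depth=1]
Event 23 (EXEC): [IRQ1] PC=1: DEC 3 -> ACC=-18 [depth=1]
Event 24 (EXEC): [IRQ1] PC=2: DEC 3 -> ACC=-21 [depth=1]
Event 25 (EXEC): [IRQ1] PC=3: IRET -> resume MAIN at PC=2 (depth now 0) [depth=0]
Event 26 (EXEC): [MAIN] PC=2: DEC 2 -> ACC=-23 [depth=0]
Event 27 (EXEC): [MAIN] PC=3: DEC 3 -> ACC=-26 [depth=0]
Event 28 (EXEC): [MAIN] PC=4: DEC 4 -> ACC=-30 [depth=0]
Event 29 (EXEC): [MAIN] PC=5: HALT [depth=0]
Max depth observed: 2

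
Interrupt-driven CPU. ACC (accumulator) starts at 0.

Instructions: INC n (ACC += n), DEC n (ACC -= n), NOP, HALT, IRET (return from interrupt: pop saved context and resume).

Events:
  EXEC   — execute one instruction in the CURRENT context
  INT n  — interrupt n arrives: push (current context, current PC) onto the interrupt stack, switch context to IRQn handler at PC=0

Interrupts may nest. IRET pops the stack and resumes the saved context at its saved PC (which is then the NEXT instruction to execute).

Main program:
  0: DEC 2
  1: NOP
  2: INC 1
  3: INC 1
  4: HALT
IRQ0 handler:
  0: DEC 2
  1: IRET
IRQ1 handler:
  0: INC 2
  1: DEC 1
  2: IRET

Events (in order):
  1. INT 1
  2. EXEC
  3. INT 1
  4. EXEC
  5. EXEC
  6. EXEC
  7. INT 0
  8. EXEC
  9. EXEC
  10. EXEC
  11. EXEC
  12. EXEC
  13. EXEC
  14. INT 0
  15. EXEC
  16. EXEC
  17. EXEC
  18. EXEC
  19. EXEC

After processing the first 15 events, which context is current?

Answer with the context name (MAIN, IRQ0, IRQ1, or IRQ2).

Answer: IRQ0

Derivation:
Event 1 (INT 1): INT 1 arrives: push (MAIN, PC=0), enter IRQ1 at PC=0 (depth now 1)
Event 2 (EXEC): [IRQ1] PC=0: INC 2 -> ACC=2
Event 3 (INT 1): INT 1 arrives: push (IRQ1, PC=1), enter IRQ1 at PC=0 (depth now 2)
Event 4 (EXEC): [IRQ1] PC=0: INC 2 -> ACC=4
Event 5 (EXEC): [IRQ1] PC=1: DEC 1 -> ACC=3
Event 6 (EXEC): [IRQ1] PC=2: IRET -> resume IRQ1 at PC=1 (depth now 1)
Event 7 (INT 0): INT 0 arrives: push (IRQ1, PC=1), enter IRQ0 at PC=0 (depth now 2)
Event 8 (EXEC): [IRQ0] PC=0: DEC 2 -> ACC=1
Event 9 (EXEC): [IRQ0] PC=1: IRET -> resume IRQ1 at PC=1 (depth now 1)
Event 10 (EXEC): [IRQ1] PC=1: DEC 1 -> ACC=0
Event 11 (EXEC): [IRQ1] PC=2: IRET -> resume MAIN at PC=0 (depth now 0)
Event 12 (EXEC): [MAIN] PC=0: DEC 2 -> ACC=-2
Event 13 (EXEC): [MAIN] PC=1: NOP
Event 14 (INT 0): INT 0 arrives: push (MAIN, PC=2), enter IRQ0 at PC=0 (depth now 1)
Event 15 (EXEC): [IRQ0] PC=0: DEC 2 -> ACC=-4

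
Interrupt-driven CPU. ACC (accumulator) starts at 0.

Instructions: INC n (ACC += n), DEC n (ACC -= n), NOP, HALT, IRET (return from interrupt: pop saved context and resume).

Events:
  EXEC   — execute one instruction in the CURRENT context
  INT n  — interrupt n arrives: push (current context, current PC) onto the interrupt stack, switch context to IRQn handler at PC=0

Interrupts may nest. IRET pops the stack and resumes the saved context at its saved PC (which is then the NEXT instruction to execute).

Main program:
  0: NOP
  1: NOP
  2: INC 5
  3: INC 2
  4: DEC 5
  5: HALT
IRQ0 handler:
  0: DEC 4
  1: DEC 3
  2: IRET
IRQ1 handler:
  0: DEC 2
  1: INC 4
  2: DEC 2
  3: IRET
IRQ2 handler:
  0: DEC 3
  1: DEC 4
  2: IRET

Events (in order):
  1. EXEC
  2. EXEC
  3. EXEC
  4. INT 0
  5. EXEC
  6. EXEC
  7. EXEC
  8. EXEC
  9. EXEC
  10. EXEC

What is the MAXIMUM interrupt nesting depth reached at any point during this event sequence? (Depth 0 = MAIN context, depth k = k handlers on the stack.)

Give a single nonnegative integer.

Event 1 (EXEC): [MAIN] PC=0: NOP [depth=0]
Event 2 (EXEC): [MAIN] PC=1: NOP [depth=0]
Event 3 (EXEC): [MAIN] PC=2: INC 5 -> ACC=5 [depth=0]
Event 4 (INT 0): INT 0 arrives: push (MAIN, PC=3), enter IRQ0 at PC=0 (depth now 1) [depth=1]
Event 5 (EXEC): [IRQ0] PC=0: DEC 4 -> ACC=1 [depth=1]
Event 6 (EXEC): [IRQ0] PC=1: DEC 3 -> ACC=-2 [depth=1]
Event 7 (EXEC): [IRQ0] PC=2: IRET -> resume MAIN at PC=3 (depth now 0) [depth=0]
Event 8 (EXEC): [MAIN] PC=3: INC 2 -> ACC=0 [depth=0]
Event 9 (EXEC): [MAIN] PC=4: DEC 5 -> ACC=-5 [depth=0]
Event 10 (EXEC): [MAIN] PC=5: HALT [depth=0]
Max depth observed: 1

Answer: 1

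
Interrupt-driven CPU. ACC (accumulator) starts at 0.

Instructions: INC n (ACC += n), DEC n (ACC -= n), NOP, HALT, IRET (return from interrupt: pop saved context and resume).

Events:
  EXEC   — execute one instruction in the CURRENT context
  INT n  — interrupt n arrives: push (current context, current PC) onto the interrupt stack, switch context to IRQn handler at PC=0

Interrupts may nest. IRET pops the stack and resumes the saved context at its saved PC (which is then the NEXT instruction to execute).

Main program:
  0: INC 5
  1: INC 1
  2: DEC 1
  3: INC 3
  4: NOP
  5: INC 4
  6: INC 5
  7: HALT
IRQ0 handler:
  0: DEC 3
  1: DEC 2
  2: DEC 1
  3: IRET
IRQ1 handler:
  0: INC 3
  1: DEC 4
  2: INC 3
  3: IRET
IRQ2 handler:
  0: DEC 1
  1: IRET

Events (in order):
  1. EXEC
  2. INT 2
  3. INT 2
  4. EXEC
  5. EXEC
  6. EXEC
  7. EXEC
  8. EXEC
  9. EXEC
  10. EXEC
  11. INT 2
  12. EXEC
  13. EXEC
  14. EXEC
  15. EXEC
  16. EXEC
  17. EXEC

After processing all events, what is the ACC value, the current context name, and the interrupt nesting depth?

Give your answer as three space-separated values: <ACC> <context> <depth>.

Answer: 14 MAIN 0

Derivation:
Event 1 (EXEC): [MAIN] PC=0: INC 5 -> ACC=5
Event 2 (INT 2): INT 2 arrives: push (MAIN, PC=1), enter IRQ2 at PC=0 (depth now 1)
Event 3 (INT 2): INT 2 arrives: push (IRQ2, PC=0), enter IRQ2 at PC=0 (depth now 2)
Event 4 (EXEC): [IRQ2] PC=0: DEC 1 -> ACC=4
Event 5 (EXEC): [IRQ2] PC=1: IRET -> resume IRQ2 at PC=0 (depth now 1)
Event 6 (EXEC): [IRQ2] PC=0: DEC 1 -> ACC=3
Event 7 (EXEC): [IRQ2] PC=1: IRET -> resume MAIN at PC=1 (depth now 0)
Event 8 (EXEC): [MAIN] PC=1: INC 1 -> ACC=4
Event 9 (EXEC): [MAIN] PC=2: DEC 1 -> ACC=3
Event 10 (EXEC): [MAIN] PC=3: INC 3 -> ACC=6
Event 11 (INT 2): INT 2 arrives: push (MAIN, PC=4), enter IRQ2 at PC=0 (depth now 1)
Event 12 (EXEC): [IRQ2] PC=0: DEC 1 -> ACC=5
Event 13 (EXEC): [IRQ2] PC=1: IRET -> resume MAIN at PC=4 (depth now 0)
Event 14 (EXEC): [MAIN] PC=4: NOP
Event 15 (EXEC): [MAIN] PC=5: INC 4 -> ACC=9
Event 16 (EXEC): [MAIN] PC=6: INC 5 -> ACC=14
Event 17 (EXEC): [MAIN] PC=7: HALT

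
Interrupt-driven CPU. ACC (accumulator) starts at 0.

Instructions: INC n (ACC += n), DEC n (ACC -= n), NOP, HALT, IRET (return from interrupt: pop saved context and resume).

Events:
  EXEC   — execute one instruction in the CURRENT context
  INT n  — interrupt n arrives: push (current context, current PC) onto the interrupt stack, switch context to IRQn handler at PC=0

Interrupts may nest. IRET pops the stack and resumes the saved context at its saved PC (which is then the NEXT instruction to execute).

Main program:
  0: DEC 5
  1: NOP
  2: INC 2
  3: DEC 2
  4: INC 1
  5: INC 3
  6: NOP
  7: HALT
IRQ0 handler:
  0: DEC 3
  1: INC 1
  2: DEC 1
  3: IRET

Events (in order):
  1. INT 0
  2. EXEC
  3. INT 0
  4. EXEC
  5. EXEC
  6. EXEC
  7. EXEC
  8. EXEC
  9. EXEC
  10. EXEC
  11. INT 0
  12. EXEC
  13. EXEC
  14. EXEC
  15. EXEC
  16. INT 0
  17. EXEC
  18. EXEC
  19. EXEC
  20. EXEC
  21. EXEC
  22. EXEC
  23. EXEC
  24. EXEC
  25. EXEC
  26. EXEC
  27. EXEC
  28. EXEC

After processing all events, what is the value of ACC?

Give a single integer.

Answer: -13

Derivation:
Event 1 (INT 0): INT 0 arrives: push (MAIN, PC=0), enter IRQ0 at PC=0 (depth now 1)
Event 2 (EXEC): [IRQ0] PC=0: DEC 3 -> ACC=-3
Event 3 (INT 0): INT 0 arrives: push (IRQ0, PC=1), enter IRQ0 at PC=0 (depth now 2)
Event 4 (EXEC): [IRQ0] PC=0: DEC 3 -> ACC=-6
Event 5 (EXEC): [IRQ0] PC=1: INC 1 -> ACC=-5
Event 6 (EXEC): [IRQ0] PC=2: DEC 1 -> ACC=-6
Event 7 (EXEC): [IRQ0] PC=3: IRET -> resume IRQ0 at PC=1 (depth now 1)
Event 8 (EXEC): [IRQ0] PC=1: INC 1 -> ACC=-5
Event 9 (EXEC): [IRQ0] PC=2: DEC 1 -> ACC=-6
Event 10 (EXEC): [IRQ0] PC=3: IRET -> resume MAIN at PC=0 (depth now 0)
Event 11 (INT 0): INT 0 arrives: push (MAIN, PC=0), enter IRQ0 at PC=0 (depth now 1)
Event 12 (EXEC): [IRQ0] PC=0: DEC 3 -> ACC=-9
Event 13 (EXEC): [IRQ0] PC=1: INC 1 -> ACC=-8
Event 14 (EXEC): [IRQ0] PC=2: DEC 1 -> ACC=-9
Event 15 (EXEC): [IRQ0] PC=3: IRET -> resume MAIN at PC=0 (depth now 0)
Event 16 (INT 0): INT 0 arrives: push (MAIN, PC=0), enter IRQ0 at PC=0 (depth now 1)
Event 17 (EXEC): [IRQ0] PC=0: DEC 3 -> ACC=-12
Event 18 (EXEC): [IRQ0] PC=1: INC 1 -> ACC=-11
Event 19 (EXEC): [IRQ0] PC=2: DEC 1 -> ACC=-12
Event 20 (EXEC): [IRQ0] PC=3: IRET -> resume MAIN at PC=0 (depth now 0)
Event 21 (EXEC): [MAIN] PC=0: DEC 5 -> ACC=-17
Event 22 (EXEC): [MAIN] PC=1: NOP
Event 23 (EXEC): [MAIN] PC=2: INC 2 -> ACC=-15
Event 24 (EXEC): [MAIN] PC=3: DEC 2 -> ACC=-17
Event 25 (EXEC): [MAIN] PC=4: INC 1 -> ACC=-16
Event 26 (EXEC): [MAIN] PC=5: INC 3 -> ACC=-13
Event 27 (EXEC): [MAIN] PC=6: NOP
Event 28 (EXEC): [MAIN] PC=7: HALT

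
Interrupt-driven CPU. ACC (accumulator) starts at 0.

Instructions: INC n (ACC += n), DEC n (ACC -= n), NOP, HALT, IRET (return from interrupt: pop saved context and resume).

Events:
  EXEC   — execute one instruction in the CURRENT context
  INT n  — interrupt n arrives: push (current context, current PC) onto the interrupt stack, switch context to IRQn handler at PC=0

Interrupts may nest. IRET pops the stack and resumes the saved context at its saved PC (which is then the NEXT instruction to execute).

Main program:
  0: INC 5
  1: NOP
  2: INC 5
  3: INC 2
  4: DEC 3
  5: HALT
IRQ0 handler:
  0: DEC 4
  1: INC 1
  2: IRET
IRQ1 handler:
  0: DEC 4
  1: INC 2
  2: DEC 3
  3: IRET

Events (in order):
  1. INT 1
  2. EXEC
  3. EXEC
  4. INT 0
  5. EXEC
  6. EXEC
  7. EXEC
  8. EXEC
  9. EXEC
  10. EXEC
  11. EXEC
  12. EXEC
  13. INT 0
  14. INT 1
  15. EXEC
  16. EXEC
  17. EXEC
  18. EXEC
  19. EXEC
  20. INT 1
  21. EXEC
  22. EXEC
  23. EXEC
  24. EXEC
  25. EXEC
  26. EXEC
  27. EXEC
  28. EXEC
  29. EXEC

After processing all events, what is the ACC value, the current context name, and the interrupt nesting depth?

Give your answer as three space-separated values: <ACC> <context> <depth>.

Event 1 (INT 1): INT 1 arrives: push (MAIN, PC=0), enter IRQ1 at PC=0 (depth now 1)
Event 2 (EXEC): [IRQ1] PC=0: DEC 4 -> ACC=-4
Event 3 (EXEC): [IRQ1] PC=1: INC 2 -> ACC=-2
Event 4 (INT 0): INT 0 arrives: push (IRQ1, PC=2), enter IRQ0 at PC=0 (depth now 2)
Event 5 (EXEC): [IRQ0] PC=0: DEC 4 -> ACC=-6
Event 6 (EXEC): [IRQ0] PC=1: INC 1 -> ACC=-5
Event 7 (EXEC): [IRQ0] PC=2: IRET -> resume IRQ1 at PC=2 (depth now 1)
Event 8 (EXEC): [IRQ1] PC=2: DEC 3 -> ACC=-8
Event 9 (EXEC): [IRQ1] PC=3: IRET -> resume MAIN at PC=0 (depth now 0)
Event 10 (EXEC): [MAIN] PC=0: INC 5 -> ACC=-3
Event 11 (EXEC): [MAIN] PC=1: NOP
Event 12 (EXEC): [MAIN] PC=2: INC 5 -> ACC=2
Event 13 (INT 0): INT 0 arrives: push (MAIN, PC=3), enter IRQ0 at PC=0 (depth now 1)
Event 14 (INT 1): INT 1 arrives: push (IRQ0, PC=0), enter IRQ1 at PC=0 (depth now 2)
Event 15 (EXEC): [IRQ1] PC=0: DEC 4 -> ACC=-2
Event 16 (EXEC): [IRQ1] PC=1: INC 2 -> ACC=0
Event 17 (EXEC): [IRQ1] PC=2: DEC 3 -> ACC=-3
Event 18 (EXEC): [IRQ1] PC=3: IRET -> resume IRQ0 at PC=0 (depth now 1)
Event 19 (EXEC): [IRQ0] PC=0: DEC 4 -> ACC=-7
Event 20 (INT 1): INT 1 arrives: push (IRQ0, PC=1), enter IRQ1 at PC=0 (depth now 2)
Event 21 (EXEC): [IRQ1] PC=0: DEC 4 -> ACC=-11
Event 22 (EXEC): [IRQ1] PC=1: INC 2 -> ACC=-9
Event 23 (EXEC): [IRQ1] PC=2: DEC 3 -> ACC=-12
Event 24 (EXEC): [IRQ1] PC=3: IRET -> resume IRQ0 at PC=1 (depth now 1)
Event 25 (EXEC): [IRQ0] PC=1: INC 1 -> ACC=-11
Event 26 (EXEC): [IRQ0] PC=2: IRET -> resume MAIN at PC=3 (depth now 0)
Event 27 (EXEC): [MAIN] PC=3: INC 2 -> ACC=-9
Event 28 (EXEC): [MAIN] PC=4: DEC 3 -> ACC=-12
Event 29 (EXEC): [MAIN] PC=5: HALT

Answer: -12 MAIN 0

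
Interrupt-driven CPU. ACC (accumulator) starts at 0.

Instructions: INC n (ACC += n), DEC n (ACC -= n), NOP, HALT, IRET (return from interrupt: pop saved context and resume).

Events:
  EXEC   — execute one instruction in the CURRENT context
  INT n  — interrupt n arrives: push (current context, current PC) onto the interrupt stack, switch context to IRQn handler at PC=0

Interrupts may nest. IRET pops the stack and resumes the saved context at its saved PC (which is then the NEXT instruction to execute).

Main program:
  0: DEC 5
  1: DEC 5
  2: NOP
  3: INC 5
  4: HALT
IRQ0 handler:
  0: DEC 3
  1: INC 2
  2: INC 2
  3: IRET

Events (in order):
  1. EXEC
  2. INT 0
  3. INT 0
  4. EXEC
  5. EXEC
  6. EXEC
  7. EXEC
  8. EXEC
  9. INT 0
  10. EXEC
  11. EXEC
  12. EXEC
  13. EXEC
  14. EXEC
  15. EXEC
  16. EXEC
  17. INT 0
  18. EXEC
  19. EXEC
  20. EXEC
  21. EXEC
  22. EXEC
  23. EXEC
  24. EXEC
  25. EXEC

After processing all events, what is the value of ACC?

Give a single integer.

Answer: -1

Derivation:
Event 1 (EXEC): [MAIN] PC=0: DEC 5 -> ACC=-5
Event 2 (INT 0): INT 0 arrives: push (MAIN, PC=1), enter IRQ0 at PC=0 (depth now 1)
Event 3 (INT 0): INT 0 arrives: push (IRQ0, PC=0), enter IRQ0 at PC=0 (depth now 2)
Event 4 (EXEC): [IRQ0] PC=0: DEC 3 -> ACC=-8
Event 5 (EXEC): [IRQ0] PC=1: INC 2 -> ACC=-6
Event 6 (EXEC): [IRQ0] PC=2: INC 2 -> ACC=-4
Event 7 (EXEC): [IRQ0] PC=3: IRET -> resume IRQ0 at PC=0 (depth now 1)
Event 8 (EXEC): [IRQ0] PC=0: DEC 3 -> ACC=-7
Event 9 (INT 0): INT 0 arrives: push (IRQ0, PC=1), enter IRQ0 at PC=0 (depth now 2)
Event 10 (EXEC): [IRQ0] PC=0: DEC 3 -> ACC=-10
Event 11 (EXEC): [IRQ0] PC=1: INC 2 -> ACC=-8
Event 12 (EXEC): [IRQ0] PC=2: INC 2 -> ACC=-6
Event 13 (EXEC): [IRQ0] PC=3: IRET -> resume IRQ0 at PC=1 (depth now 1)
Event 14 (EXEC): [IRQ0] PC=1: INC 2 -> ACC=-4
Event 15 (EXEC): [IRQ0] PC=2: INC 2 -> ACC=-2
Event 16 (EXEC): [IRQ0] PC=3: IRET -> resume MAIN at PC=1 (depth now 0)
Event 17 (INT 0): INT 0 arrives: push (MAIN, PC=1), enter IRQ0 at PC=0 (depth now 1)
Event 18 (EXEC): [IRQ0] PC=0: DEC 3 -> ACC=-5
Event 19 (EXEC): [IRQ0] PC=1: INC 2 -> ACC=-3
Event 20 (EXEC): [IRQ0] PC=2: INC 2 -> ACC=-1
Event 21 (EXEC): [IRQ0] PC=3: IRET -> resume MAIN at PC=1 (depth now 0)
Event 22 (EXEC): [MAIN] PC=1: DEC 5 -> ACC=-6
Event 23 (EXEC): [MAIN] PC=2: NOP
Event 24 (EXEC): [MAIN] PC=3: INC 5 -> ACC=-1
Event 25 (EXEC): [MAIN] PC=4: HALT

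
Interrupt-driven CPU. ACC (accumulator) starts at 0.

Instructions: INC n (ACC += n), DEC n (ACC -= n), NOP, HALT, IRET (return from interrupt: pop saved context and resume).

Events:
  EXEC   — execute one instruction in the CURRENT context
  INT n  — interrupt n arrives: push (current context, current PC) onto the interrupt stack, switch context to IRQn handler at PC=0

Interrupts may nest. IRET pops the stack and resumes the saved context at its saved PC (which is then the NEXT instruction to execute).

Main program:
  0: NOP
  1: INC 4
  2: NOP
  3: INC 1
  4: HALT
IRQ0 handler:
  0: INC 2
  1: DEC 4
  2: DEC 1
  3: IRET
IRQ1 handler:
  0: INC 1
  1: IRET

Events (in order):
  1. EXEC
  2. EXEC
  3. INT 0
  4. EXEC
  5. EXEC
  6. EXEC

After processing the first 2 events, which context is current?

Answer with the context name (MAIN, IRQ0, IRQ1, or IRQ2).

Answer: MAIN

Derivation:
Event 1 (EXEC): [MAIN] PC=0: NOP
Event 2 (EXEC): [MAIN] PC=1: INC 4 -> ACC=4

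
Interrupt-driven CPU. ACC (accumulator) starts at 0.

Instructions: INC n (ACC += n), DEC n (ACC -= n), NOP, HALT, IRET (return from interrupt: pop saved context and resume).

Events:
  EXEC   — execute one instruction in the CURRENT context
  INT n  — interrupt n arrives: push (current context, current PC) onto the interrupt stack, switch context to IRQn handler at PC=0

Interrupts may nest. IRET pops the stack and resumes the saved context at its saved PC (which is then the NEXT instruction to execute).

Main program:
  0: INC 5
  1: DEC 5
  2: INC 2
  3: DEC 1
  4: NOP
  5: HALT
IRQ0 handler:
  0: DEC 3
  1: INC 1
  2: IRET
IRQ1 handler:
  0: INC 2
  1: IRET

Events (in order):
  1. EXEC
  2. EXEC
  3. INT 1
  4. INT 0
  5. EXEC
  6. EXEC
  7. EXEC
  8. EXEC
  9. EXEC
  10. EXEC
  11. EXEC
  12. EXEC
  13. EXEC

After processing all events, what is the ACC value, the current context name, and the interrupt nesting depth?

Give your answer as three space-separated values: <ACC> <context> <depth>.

Answer: 1 MAIN 0

Derivation:
Event 1 (EXEC): [MAIN] PC=0: INC 5 -> ACC=5
Event 2 (EXEC): [MAIN] PC=1: DEC 5 -> ACC=0
Event 3 (INT 1): INT 1 arrives: push (MAIN, PC=2), enter IRQ1 at PC=0 (depth now 1)
Event 4 (INT 0): INT 0 arrives: push (IRQ1, PC=0), enter IRQ0 at PC=0 (depth now 2)
Event 5 (EXEC): [IRQ0] PC=0: DEC 3 -> ACC=-3
Event 6 (EXEC): [IRQ0] PC=1: INC 1 -> ACC=-2
Event 7 (EXEC): [IRQ0] PC=2: IRET -> resume IRQ1 at PC=0 (depth now 1)
Event 8 (EXEC): [IRQ1] PC=0: INC 2 -> ACC=0
Event 9 (EXEC): [IRQ1] PC=1: IRET -> resume MAIN at PC=2 (depth now 0)
Event 10 (EXEC): [MAIN] PC=2: INC 2 -> ACC=2
Event 11 (EXEC): [MAIN] PC=3: DEC 1 -> ACC=1
Event 12 (EXEC): [MAIN] PC=4: NOP
Event 13 (EXEC): [MAIN] PC=5: HALT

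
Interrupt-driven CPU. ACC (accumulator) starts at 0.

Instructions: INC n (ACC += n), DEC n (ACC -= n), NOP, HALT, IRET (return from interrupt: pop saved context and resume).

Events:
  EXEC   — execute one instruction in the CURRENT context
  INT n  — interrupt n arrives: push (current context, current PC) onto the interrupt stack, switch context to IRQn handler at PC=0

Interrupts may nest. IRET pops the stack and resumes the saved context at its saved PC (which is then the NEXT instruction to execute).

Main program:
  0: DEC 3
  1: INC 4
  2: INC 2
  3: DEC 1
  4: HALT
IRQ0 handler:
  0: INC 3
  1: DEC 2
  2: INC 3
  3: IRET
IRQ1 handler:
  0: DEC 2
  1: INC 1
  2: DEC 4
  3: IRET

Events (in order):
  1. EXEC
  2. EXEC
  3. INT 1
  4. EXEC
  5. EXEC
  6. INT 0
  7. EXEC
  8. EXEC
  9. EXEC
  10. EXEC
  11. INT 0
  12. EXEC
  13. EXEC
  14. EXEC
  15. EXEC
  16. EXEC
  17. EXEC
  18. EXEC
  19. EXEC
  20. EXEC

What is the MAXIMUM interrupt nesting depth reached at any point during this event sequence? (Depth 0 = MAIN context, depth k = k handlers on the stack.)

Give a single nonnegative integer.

Event 1 (EXEC): [MAIN] PC=0: DEC 3 -> ACC=-3 [depth=0]
Event 2 (EXEC): [MAIN] PC=1: INC 4 -> ACC=1 [depth=0]
Event 3 (INT 1): INT 1 arrives: push (MAIN, PC=2), enter IRQ1 at PC=0 (depth now 1) [depth=1]
Event 4 (EXEC): [IRQ1] PC=0: DEC 2 -> ACC=-1 [depth=1]
Event 5 (EXEC): [IRQ1] PC=1: INC 1 -> ACC=0 [depth=1]
Event 6 (INT 0): INT 0 arrives: push (IRQ1, PC=2), enter IRQ0 at PC=0 (depth now 2) [depth=2]
Event 7 (EXEC): [IRQ0] PC=0: INC 3 -> ACC=3 [depth=2]
Event 8 (EXEC): [IRQ0] PC=1: DEC 2 -> ACC=1 [depth=2]
Event 9 (EXEC): [IRQ0] PC=2: INC 3 -> ACC=4 [depth=2]
Event 10 (EXEC): [IRQ0] PC=3: IRET -> resume IRQ1 at PC=2 (depth now 1) [depth=1]
Event 11 (INT 0): INT 0 arrives: push (IRQ1, PC=2), enter IRQ0 at PC=0 (depth now 2) [depth=2]
Event 12 (EXEC): [IRQ0] PC=0: INC 3 -> ACC=7 [depth=2]
Event 13 (EXEC): [IRQ0] PC=1: DEC 2 -> ACC=5 [depth=2]
Event 14 (EXEC): [IRQ0] PC=2: INC 3 -> ACC=8 [depth=2]
Event 15 (EXEC): [IRQ0] PC=3: IRET -> resume IRQ1 at PC=2 (depth now 1) [depth=1]
Event 16 (EXEC): [IRQ1] PC=2: DEC 4 -> ACC=4 [depth=1]
Event 17 (EXEC): [IRQ1] PC=3: IRET -> resume MAIN at PC=2 (depth now 0) [depth=0]
Event 18 (EXEC): [MAIN] PC=2: INC 2 -> ACC=6 [depth=0]
Event 19 (EXEC): [MAIN] PC=3: DEC 1 -> ACC=5 [depth=0]
Event 20 (EXEC): [MAIN] PC=4: HALT [depth=0]
Max depth observed: 2

Answer: 2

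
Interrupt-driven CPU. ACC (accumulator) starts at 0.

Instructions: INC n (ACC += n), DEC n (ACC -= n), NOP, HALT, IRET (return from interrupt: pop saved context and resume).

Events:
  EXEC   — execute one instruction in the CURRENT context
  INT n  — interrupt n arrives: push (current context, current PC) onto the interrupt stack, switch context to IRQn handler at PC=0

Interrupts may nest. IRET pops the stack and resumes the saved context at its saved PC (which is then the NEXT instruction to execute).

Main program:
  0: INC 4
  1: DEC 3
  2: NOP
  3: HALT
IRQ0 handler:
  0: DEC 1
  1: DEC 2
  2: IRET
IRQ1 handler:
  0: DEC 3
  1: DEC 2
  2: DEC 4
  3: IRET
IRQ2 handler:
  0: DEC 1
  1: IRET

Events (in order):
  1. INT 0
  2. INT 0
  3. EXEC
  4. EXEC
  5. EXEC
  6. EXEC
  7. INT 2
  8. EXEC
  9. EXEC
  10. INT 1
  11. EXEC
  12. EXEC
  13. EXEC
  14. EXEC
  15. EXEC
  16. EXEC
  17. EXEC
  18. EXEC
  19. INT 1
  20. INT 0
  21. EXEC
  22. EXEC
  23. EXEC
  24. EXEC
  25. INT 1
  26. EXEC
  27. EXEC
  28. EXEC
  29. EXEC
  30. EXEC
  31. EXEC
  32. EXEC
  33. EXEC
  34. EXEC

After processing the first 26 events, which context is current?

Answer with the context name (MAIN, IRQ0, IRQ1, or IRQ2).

Event 1 (INT 0): INT 0 arrives: push (MAIN, PC=0), enter IRQ0 at PC=0 (depth now 1)
Event 2 (INT 0): INT 0 arrives: push (IRQ0, PC=0), enter IRQ0 at PC=0 (depth now 2)
Event 3 (EXEC): [IRQ0] PC=0: DEC 1 -> ACC=-1
Event 4 (EXEC): [IRQ0] PC=1: DEC 2 -> ACC=-3
Event 5 (EXEC): [IRQ0] PC=2: IRET -> resume IRQ0 at PC=0 (depth now 1)
Event 6 (EXEC): [IRQ0] PC=0: DEC 1 -> ACC=-4
Event 7 (INT 2): INT 2 arrives: push (IRQ0, PC=1), enter IRQ2 at PC=0 (depth now 2)
Event 8 (EXEC): [IRQ2] PC=0: DEC 1 -> ACC=-5
Event 9 (EXEC): [IRQ2] PC=1: IRET -> resume IRQ0 at PC=1 (depth now 1)
Event 10 (INT 1): INT 1 arrives: push (IRQ0, PC=1), enter IRQ1 at PC=0 (depth now 2)
Event 11 (EXEC): [IRQ1] PC=0: DEC 3 -> ACC=-8
Event 12 (EXEC): [IRQ1] PC=1: DEC 2 -> ACC=-10
Event 13 (EXEC): [IRQ1] PC=2: DEC 4 -> ACC=-14
Event 14 (EXEC): [IRQ1] PC=3: IRET -> resume IRQ0 at PC=1 (depth now 1)
Event 15 (EXEC): [IRQ0] PC=1: DEC 2 -> ACC=-16
Event 16 (EXEC): [IRQ0] PC=2: IRET -> resume MAIN at PC=0 (depth now 0)
Event 17 (EXEC): [MAIN] PC=0: INC 4 -> ACC=-12
Event 18 (EXEC): [MAIN] PC=1: DEC 3 -> ACC=-15
Event 19 (INT 1): INT 1 arrives: push (MAIN, PC=2), enter IRQ1 at PC=0 (depth now 1)
Event 20 (INT 0): INT 0 arrives: push (IRQ1, PC=0), enter IRQ0 at PC=0 (depth now 2)
Event 21 (EXEC): [IRQ0] PC=0: DEC 1 -> ACC=-16
Event 22 (EXEC): [IRQ0] PC=1: DEC 2 -> ACC=-18
Event 23 (EXEC): [IRQ0] PC=2: IRET -> resume IRQ1 at PC=0 (depth now 1)
Event 24 (EXEC): [IRQ1] PC=0: DEC 3 -> ACC=-21
Event 25 (INT 1): INT 1 arrives: push (IRQ1, PC=1), enter IRQ1 at PC=0 (depth now 2)
Event 26 (EXEC): [IRQ1] PC=0: DEC 3 -> ACC=-24

Answer: IRQ1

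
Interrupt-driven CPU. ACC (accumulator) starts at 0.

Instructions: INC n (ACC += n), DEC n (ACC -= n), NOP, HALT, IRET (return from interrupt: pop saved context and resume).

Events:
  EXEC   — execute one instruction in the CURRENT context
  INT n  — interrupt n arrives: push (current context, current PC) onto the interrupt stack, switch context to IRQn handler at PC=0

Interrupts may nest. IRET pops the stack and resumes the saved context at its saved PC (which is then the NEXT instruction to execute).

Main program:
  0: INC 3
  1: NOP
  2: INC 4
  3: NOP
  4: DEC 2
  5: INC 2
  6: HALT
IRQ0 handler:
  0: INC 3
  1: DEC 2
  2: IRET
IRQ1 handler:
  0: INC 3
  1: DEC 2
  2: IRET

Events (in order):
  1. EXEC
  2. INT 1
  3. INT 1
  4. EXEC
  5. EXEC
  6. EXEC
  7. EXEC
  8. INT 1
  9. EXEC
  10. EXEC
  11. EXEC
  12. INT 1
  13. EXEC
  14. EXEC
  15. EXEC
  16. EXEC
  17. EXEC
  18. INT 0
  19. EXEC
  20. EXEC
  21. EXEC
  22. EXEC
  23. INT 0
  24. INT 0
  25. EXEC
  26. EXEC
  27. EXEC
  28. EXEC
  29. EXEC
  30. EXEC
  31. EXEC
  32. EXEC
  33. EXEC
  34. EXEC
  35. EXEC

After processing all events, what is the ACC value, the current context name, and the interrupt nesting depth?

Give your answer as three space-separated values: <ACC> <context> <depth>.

Event 1 (EXEC): [MAIN] PC=0: INC 3 -> ACC=3
Event 2 (INT 1): INT 1 arrives: push (MAIN, PC=1), enter IRQ1 at PC=0 (depth now 1)
Event 3 (INT 1): INT 1 arrives: push (IRQ1, PC=0), enter IRQ1 at PC=0 (depth now 2)
Event 4 (EXEC): [IRQ1] PC=0: INC 3 -> ACC=6
Event 5 (EXEC): [IRQ1] PC=1: DEC 2 -> ACC=4
Event 6 (EXEC): [IRQ1] PC=2: IRET -> resume IRQ1 at PC=0 (depth now 1)
Event 7 (EXEC): [IRQ1] PC=0: INC 3 -> ACC=7
Event 8 (INT 1): INT 1 arrives: push (IRQ1, PC=1), enter IRQ1 at PC=0 (depth now 2)
Event 9 (EXEC): [IRQ1] PC=0: INC 3 -> ACC=10
Event 10 (EXEC): [IRQ1] PC=1: DEC 2 -> ACC=8
Event 11 (EXEC): [IRQ1] PC=2: IRET -> resume IRQ1 at PC=1 (depth now 1)
Event 12 (INT 1): INT 1 arrives: push (IRQ1, PC=1), enter IRQ1 at PC=0 (depth now 2)
Event 13 (EXEC): [IRQ1] PC=0: INC 3 -> ACC=11
Event 14 (EXEC): [IRQ1] PC=1: DEC 2 -> ACC=9
Event 15 (EXEC): [IRQ1] PC=2: IRET -> resume IRQ1 at PC=1 (depth now 1)
Event 16 (EXEC): [IRQ1] PC=1: DEC 2 -> ACC=7
Event 17 (EXEC): [IRQ1] PC=2: IRET -> resume MAIN at PC=1 (depth now 0)
Event 18 (INT 0): INT 0 arrives: push (MAIN, PC=1), enter IRQ0 at PC=0 (depth now 1)
Event 19 (EXEC): [IRQ0] PC=0: INC 3 -> ACC=10
Event 20 (EXEC): [IRQ0] PC=1: DEC 2 -> ACC=8
Event 21 (EXEC): [IRQ0] PC=2: IRET -> resume MAIN at PC=1 (depth now 0)
Event 22 (EXEC): [MAIN] PC=1: NOP
Event 23 (INT 0): INT 0 arrives: push (MAIN, PC=2), enter IRQ0 at PC=0 (depth now 1)
Event 24 (INT 0): INT 0 arrives: push (IRQ0, PC=0), enter IRQ0 at PC=0 (depth now 2)
Event 25 (EXEC): [IRQ0] PC=0: INC 3 -> ACC=11
Event 26 (EXEC): [IRQ0] PC=1: DEC 2 -> ACC=9
Event 27 (EXEC): [IRQ0] PC=2: IRET -> resume IRQ0 at PC=0 (depth now 1)
Event 28 (EXEC): [IRQ0] PC=0: INC 3 -> ACC=12
Event 29 (EXEC): [IRQ0] PC=1: DEC 2 -> ACC=10
Event 30 (EXEC): [IRQ0] PC=2: IRET -> resume MAIN at PC=2 (depth now 0)
Event 31 (EXEC): [MAIN] PC=2: INC 4 -> ACC=14
Event 32 (EXEC): [MAIN] PC=3: NOP
Event 33 (EXEC): [MAIN] PC=4: DEC 2 -> ACC=12
Event 34 (EXEC): [MAIN] PC=5: INC 2 -> ACC=14
Event 35 (EXEC): [MAIN] PC=6: HALT

Answer: 14 MAIN 0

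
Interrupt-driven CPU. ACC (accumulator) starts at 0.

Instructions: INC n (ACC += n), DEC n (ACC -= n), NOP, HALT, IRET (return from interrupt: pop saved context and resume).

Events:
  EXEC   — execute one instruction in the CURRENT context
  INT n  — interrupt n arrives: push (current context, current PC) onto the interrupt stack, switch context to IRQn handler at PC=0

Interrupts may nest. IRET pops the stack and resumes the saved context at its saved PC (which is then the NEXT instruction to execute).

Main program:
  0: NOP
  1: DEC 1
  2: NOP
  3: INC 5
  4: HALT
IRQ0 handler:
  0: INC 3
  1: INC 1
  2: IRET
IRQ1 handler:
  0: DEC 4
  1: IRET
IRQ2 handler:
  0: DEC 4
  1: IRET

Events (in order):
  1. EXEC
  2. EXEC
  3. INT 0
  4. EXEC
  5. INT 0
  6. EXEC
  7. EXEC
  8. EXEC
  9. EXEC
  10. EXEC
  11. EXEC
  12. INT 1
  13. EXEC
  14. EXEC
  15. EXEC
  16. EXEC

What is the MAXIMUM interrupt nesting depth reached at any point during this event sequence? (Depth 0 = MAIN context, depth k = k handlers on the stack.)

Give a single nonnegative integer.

Answer: 2

Derivation:
Event 1 (EXEC): [MAIN] PC=0: NOP [depth=0]
Event 2 (EXEC): [MAIN] PC=1: DEC 1 -> ACC=-1 [depth=0]
Event 3 (INT 0): INT 0 arrives: push (MAIN, PC=2), enter IRQ0 at PC=0 (depth now 1) [depth=1]
Event 4 (EXEC): [IRQ0] PC=0: INC 3 -> ACC=2 [depth=1]
Event 5 (INT 0): INT 0 arrives: push (IRQ0, PC=1), enter IRQ0 at PC=0 (depth now 2) [depth=2]
Event 6 (EXEC): [IRQ0] PC=0: INC 3 -> ACC=5 [depth=2]
Event 7 (EXEC): [IRQ0] PC=1: INC 1 -> ACC=6 [depth=2]
Event 8 (EXEC): [IRQ0] PC=2: IRET -> resume IRQ0 at PC=1 (depth now 1) [depth=1]
Event 9 (EXEC): [IRQ0] PC=1: INC 1 -> ACC=7 [depth=1]
Event 10 (EXEC): [IRQ0] PC=2: IRET -> resume MAIN at PC=2 (depth now 0) [depth=0]
Event 11 (EXEC): [MAIN] PC=2: NOP [depth=0]
Event 12 (INT 1): INT 1 arrives: push (MAIN, PC=3), enter IRQ1 at PC=0 (depth now 1) [depth=1]
Event 13 (EXEC): [IRQ1] PC=0: DEC 4 -> ACC=3 [depth=1]
Event 14 (EXEC): [IRQ1] PC=1: IRET -> resume MAIN at PC=3 (depth now 0) [depth=0]
Event 15 (EXEC): [MAIN] PC=3: INC 5 -> ACC=8 [depth=0]
Event 16 (EXEC): [MAIN] PC=4: HALT [depth=0]
Max depth observed: 2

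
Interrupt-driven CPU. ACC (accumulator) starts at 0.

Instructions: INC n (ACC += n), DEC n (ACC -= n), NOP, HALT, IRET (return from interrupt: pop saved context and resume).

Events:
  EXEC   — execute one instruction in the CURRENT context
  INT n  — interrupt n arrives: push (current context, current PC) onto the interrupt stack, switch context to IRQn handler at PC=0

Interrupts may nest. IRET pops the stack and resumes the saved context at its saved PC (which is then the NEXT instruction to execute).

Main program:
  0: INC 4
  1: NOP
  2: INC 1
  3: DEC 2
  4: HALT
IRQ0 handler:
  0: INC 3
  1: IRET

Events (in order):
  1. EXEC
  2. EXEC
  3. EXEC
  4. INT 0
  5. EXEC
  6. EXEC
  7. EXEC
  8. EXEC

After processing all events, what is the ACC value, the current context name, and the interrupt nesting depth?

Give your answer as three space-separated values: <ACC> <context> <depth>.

Event 1 (EXEC): [MAIN] PC=0: INC 4 -> ACC=4
Event 2 (EXEC): [MAIN] PC=1: NOP
Event 3 (EXEC): [MAIN] PC=2: INC 1 -> ACC=5
Event 4 (INT 0): INT 0 arrives: push (MAIN, PC=3), enter IRQ0 at PC=0 (depth now 1)
Event 5 (EXEC): [IRQ0] PC=0: INC 3 -> ACC=8
Event 6 (EXEC): [IRQ0] PC=1: IRET -> resume MAIN at PC=3 (depth now 0)
Event 7 (EXEC): [MAIN] PC=3: DEC 2 -> ACC=6
Event 8 (EXEC): [MAIN] PC=4: HALT

Answer: 6 MAIN 0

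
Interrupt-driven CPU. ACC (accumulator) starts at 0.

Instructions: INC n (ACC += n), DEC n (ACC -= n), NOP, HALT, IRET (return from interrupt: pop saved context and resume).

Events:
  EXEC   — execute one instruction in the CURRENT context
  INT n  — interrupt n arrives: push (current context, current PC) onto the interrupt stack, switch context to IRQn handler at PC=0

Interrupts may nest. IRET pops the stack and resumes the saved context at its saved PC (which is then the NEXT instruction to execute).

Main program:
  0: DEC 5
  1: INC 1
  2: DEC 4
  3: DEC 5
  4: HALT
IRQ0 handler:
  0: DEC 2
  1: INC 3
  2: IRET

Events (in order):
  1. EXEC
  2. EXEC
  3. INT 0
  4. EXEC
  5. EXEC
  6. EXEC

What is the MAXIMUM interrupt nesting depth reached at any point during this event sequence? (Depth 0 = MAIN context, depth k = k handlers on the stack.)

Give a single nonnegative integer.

Event 1 (EXEC): [MAIN] PC=0: DEC 5 -> ACC=-5 [depth=0]
Event 2 (EXEC): [MAIN] PC=1: INC 1 -> ACC=-4 [depth=0]
Event 3 (INT 0): INT 0 arrives: push (MAIN, PC=2), enter IRQ0 at PC=0 (depth now 1) [depth=1]
Event 4 (EXEC): [IRQ0] PC=0: DEC 2 -> ACC=-6 [depth=1]
Event 5 (EXEC): [IRQ0] PC=1: INC 3 -> ACC=-3 [depth=1]
Event 6 (EXEC): [IRQ0] PC=2: IRET -> resume MAIN at PC=2 (depth now 0) [depth=0]
Max depth observed: 1

Answer: 1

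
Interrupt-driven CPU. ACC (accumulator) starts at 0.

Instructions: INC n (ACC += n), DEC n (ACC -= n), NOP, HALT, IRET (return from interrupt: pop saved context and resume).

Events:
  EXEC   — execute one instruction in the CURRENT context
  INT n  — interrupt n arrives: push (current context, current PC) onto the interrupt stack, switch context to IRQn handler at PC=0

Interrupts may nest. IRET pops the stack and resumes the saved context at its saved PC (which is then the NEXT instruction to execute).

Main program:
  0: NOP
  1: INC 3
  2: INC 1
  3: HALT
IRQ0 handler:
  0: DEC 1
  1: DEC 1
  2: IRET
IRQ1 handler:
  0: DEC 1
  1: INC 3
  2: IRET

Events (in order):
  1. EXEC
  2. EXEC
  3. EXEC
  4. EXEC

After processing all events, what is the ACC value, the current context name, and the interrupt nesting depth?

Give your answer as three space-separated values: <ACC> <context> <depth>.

Event 1 (EXEC): [MAIN] PC=0: NOP
Event 2 (EXEC): [MAIN] PC=1: INC 3 -> ACC=3
Event 3 (EXEC): [MAIN] PC=2: INC 1 -> ACC=4
Event 4 (EXEC): [MAIN] PC=3: HALT

Answer: 4 MAIN 0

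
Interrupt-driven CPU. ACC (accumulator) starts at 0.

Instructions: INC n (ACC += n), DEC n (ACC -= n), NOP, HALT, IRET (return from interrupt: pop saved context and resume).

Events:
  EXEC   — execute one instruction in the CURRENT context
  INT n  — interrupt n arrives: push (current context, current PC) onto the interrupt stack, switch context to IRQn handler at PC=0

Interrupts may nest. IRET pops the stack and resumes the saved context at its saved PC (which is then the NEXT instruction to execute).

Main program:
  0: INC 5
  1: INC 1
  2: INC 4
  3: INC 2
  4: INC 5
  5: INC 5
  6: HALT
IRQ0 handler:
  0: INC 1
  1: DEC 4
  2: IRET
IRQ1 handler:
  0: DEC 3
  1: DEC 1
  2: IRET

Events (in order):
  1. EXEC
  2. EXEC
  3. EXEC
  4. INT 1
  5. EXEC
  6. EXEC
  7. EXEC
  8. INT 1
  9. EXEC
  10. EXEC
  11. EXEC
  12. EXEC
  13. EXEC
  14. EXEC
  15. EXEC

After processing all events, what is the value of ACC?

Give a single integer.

Event 1 (EXEC): [MAIN] PC=0: INC 5 -> ACC=5
Event 2 (EXEC): [MAIN] PC=1: INC 1 -> ACC=6
Event 3 (EXEC): [MAIN] PC=2: INC 4 -> ACC=10
Event 4 (INT 1): INT 1 arrives: push (MAIN, PC=3), enter IRQ1 at PC=0 (depth now 1)
Event 5 (EXEC): [IRQ1] PC=0: DEC 3 -> ACC=7
Event 6 (EXEC): [IRQ1] PC=1: DEC 1 -> ACC=6
Event 7 (EXEC): [IRQ1] PC=2: IRET -> resume MAIN at PC=3 (depth now 0)
Event 8 (INT 1): INT 1 arrives: push (MAIN, PC=3), enter IRQ1 at PC=0 (depth now 1)
Event 9 (EXEC): [IRQ1] PC=0: DEC 3 -> ACC=3
Event 10 (EXEC): [IRQ1] PC=1: DEC 1 -> ACC=2
Event 11 (EXEC): [IRQ1] PC=2: IRET -> resume MAIN at PC=3 (depth now 0)
Event 12 (EXEC): [MAIN] PC=3: INC 2 -> ACC=4
Event 13 (EXEC): [MAIN] PC=4: INC 5 -> ACC=9
Event 14 (EXEC): [MAIN] PC=5: INC 5 -> ACC=14
Event 15 (EXEC): [MAIN] PC=6: HALT

Answer: 14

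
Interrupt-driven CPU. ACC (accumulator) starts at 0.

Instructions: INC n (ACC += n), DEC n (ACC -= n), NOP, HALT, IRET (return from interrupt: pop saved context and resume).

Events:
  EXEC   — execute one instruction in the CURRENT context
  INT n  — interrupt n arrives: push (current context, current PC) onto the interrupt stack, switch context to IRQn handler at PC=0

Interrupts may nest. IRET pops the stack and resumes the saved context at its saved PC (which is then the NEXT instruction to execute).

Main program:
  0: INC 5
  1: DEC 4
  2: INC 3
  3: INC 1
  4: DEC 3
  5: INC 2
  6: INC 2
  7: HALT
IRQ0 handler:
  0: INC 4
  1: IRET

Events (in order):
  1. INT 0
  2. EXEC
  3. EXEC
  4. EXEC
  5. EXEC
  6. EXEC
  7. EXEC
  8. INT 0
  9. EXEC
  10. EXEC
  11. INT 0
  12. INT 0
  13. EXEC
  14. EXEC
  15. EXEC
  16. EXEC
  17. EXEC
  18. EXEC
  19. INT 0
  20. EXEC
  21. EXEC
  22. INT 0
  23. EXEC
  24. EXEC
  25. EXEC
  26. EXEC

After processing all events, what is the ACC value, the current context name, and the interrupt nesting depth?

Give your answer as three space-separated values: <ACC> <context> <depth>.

Answer: 30 MAIN 0

Derivation:
Event 1 (INT 0): INT 0 arrives: push (MAIN, PC=0), enter IRQ0 at PC=0 (depth now 1)
Event 2 (EXEC): [IRQ0] PC=0: INC 4 -> ACC=4
Event 3 (EXEC): [IRQ0] PC=1: IRET -> resume MAIN at PC=0 (depth now 0)
Event 4 (EXEC): [MAIN] PC=0: INC 5 -> ACC=9
Event 5 (EXEC): [MAIN] PC=1: DEC 4 -> ACC=5
Event 6 (EXEC): [MAIN] PC=2: INC 3 -> ACC=8
Event 7 (EXEC): [MAIN] PC=3: INC 1 -> ACC=9
Event 8 (INT 0): INT 0 arrives: push (MAIN, PC=4), enter IRQ0 at PC=0 (depth now 1)
Event 9 (EXEC): [IRQ0] PC=0: INC 4 -> ACC=13
Event 10 (EXEC): [IRQ0] PC=1: IRET -> resume MAIN at PC=4 (depth now 0)
Event 11 (INT 0): INT 0 arrives: push (MAIN, PC=4), enter IRQ0 at PC=0 (depth now 1)
Event 12 (INT 0): INT 0 arrives: push (IRQ0, PC=0), enter IRQ0 at PC=0 (depth now 2)
Event 13 (EXEC): [IRQ0] PC=0: INC 4 -> ACC=17
Event 14 (EXEC): [IRQ0] PC=1: IRET -> resume IRQ0 at PC=0 (depth now 1)
Event 15 (EXEC): [IRQ0] PC=0: INC 4 -> ACC=21
Event 16 (EXEC): [IRQ0] PC=1: IRET -> resume MAIN at PC=4 (depth now 0)
Event 17 (EXEC): [MAIN] PC=4: DEC 3 -> ACC=18
Event 18 (EXEC): [MAIN] PC=5: INC 2 -> ACC=20
Event 19 (INT 0): INT 0 arrives: push (MAIN, PC=6), enter IRQ0 at PC=0 (depth now 1)
Event 20 (EXEC): [IRQ0] PC=0: INC 4 -> ACC=24
Event 21 (EXEC): [IRQ0] PC=1: IRET -> resume MAIN at PC=6 (depth now 0)
Event 22 (INT 0): INT 0 arrives: push (MAIN, PC=6), enter IRQ0 at PC=0 (depth now 1)
Event 23 (EXEC): [IRQ0] PC=0: INC 4 -> ACC=28
Event 24 (EXEC): [IRQ0] PC=1: IRET -> resume MAIN at PC=6 (depth now 0)
Event 25 (EXEC): [MAIN] PC=6: INC 2 -> ACC=30
Event 26 (EXEC): [MAIN] PC=7: HALT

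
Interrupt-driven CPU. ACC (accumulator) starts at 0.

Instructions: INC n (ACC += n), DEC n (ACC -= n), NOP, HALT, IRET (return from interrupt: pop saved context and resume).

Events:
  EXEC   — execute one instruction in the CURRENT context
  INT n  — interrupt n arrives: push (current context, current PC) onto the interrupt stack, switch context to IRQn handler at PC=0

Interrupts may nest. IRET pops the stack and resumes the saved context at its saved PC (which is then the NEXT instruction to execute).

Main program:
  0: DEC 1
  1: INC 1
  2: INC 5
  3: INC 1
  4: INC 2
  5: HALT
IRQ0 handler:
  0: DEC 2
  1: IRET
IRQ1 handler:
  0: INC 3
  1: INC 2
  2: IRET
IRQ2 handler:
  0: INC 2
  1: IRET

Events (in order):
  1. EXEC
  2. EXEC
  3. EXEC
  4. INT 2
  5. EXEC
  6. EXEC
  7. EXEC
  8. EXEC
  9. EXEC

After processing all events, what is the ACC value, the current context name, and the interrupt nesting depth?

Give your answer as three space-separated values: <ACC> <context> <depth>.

Event 1 (EXEC): [MAIN] PC=0: DEC 1 -> ACC=-1
Event 2 (EXEC): [MAIN] PC=1: INC 1 -> ACC=0
Event 3 (EXEC): [MAIN] PC=2: INC 5 -> ACC=5
Event 4 (INT 2): INT 2 arrives: push (MAIN, PC=3), enter IRQ2 at PC=0 (depth now 1)
Event 5 (EXEC): [IRQ2] PC=0: INC 2 -> ACC=7
Event 6 (EXEC): [IRQ2] PC=1: IRET -> resume MAIN at PC=3 (depth now 0)
Event 7 (EXEC): [MAIN] PC=3: INC 1 -> ACC=8
Event 8 (EXEC): [MAIN] PC=4: INC 2 -> ACC=10
Event 9 (EXEC): [MAIN] PC=5: HALT

Answer: 10 MAIN 0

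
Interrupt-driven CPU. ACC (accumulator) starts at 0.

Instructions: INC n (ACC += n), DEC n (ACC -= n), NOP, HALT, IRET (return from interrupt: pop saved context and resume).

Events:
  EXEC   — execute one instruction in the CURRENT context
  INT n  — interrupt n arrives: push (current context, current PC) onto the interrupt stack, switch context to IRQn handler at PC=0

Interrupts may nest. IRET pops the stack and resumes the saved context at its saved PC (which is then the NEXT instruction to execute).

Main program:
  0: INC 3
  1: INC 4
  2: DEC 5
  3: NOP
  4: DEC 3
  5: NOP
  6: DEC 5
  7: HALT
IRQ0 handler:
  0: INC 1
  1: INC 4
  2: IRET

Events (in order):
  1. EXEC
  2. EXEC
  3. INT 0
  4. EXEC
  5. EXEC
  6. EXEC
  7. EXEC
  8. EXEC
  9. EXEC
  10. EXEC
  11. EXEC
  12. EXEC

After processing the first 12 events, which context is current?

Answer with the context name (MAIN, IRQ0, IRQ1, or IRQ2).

Event 1 (EXEC): [MAIN] PC=0: INC 3 -> ACC=3
Event 2 (EXEC): [MAIN] PC=1: INC 4 -> ACC=7
Event 3 (INT 0): INT 0 arrives: push (MAIN, PC=2), enter IRQ0 at PC=0 (depth now 1)
Event 4 (EXEC): [IRQ0] PC=0: INC 1 -> ACC=8
Event 5 (EXEC): [IRQ0] PC=1: INC 4 -> ACC=12
Event 6 (EXEC): [IRQ0] PC=2: IRET -> resume MAIN at PC=2 (depth now 0)
Event 7 (EXEC): [MAIN] PC=2: DEC 5 -> ACC=7
Event 8 (EXEC): [MAIN] PC=3: NOP
Event 9 (EXEC): [MAIN] PC=4: DEC 3 -> ACC=4
Event 10 (EXEC): [MAIN] PC=5: NOP
Event 11 (EXEC): [MAIN] PC=6: DEC 5 -> ACC=-1
Event 12 (EXEC): [MAIN] PC=7: HALT

Answer: MAIN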